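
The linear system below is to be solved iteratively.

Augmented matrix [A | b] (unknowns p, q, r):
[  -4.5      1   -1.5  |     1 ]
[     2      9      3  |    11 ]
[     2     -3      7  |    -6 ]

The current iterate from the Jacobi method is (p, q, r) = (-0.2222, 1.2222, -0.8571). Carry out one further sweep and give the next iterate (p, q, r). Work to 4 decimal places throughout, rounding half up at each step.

(0.3351, 1.5573, -0.2699)

One sweep:
  p = (1 - (1)·1.2222 - (-1.5)·-0.8571) / (-4.5) = 0.3351
  q = (11 - (2)·-0.2222 - (3)·-0.8571) / (9) = 1.5573
  r = (-6 - (2)·-0.2222 - (-3)·1.2222) / (7) = -0.2699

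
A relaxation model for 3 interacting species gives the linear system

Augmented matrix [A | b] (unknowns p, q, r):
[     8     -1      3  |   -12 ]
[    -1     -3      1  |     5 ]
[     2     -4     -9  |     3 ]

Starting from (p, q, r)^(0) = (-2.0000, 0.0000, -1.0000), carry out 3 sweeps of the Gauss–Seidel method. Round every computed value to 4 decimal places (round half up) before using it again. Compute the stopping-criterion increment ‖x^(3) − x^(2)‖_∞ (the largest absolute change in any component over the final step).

Iteration 1:
  p = (-12 - (-1)·0.0000 - (3)·-1.0000) / (8) = -1.1250
  q = (5 - (-1)·-1.1250 - (1)·-1.0000) / (-3) = -1.6250
  r = (3 - (2)·-1.1250 - (-4)·-1.6250) / (-9) = 0.1389
Iteration 2:
  p = (-12 - (-1)·-1.6250 - (3)·0.1389) / (8) = -1.7552
  q = (5 - (-1)·-1.7552 - (1)·0.1389) / (-3) = -1.0353
  r = (3 - (2)·-1.7552 - (-4)·-1.0353) / (-9) = -0.2632
Iteration 3:
  p = (-12 - (-1)·-1.0353 - (3)·-0.2632) / (8) = -1.5307
  q = (5 - (-1)·-1.5307 - (1)·-0.2632) / (-3) = -1.2442
  r = (3 - (2)·-1.5307 - (-4)·-1.2442) / (-9) = -0.1205
Change: (0.2245, -0.2089, 0.1427) → max |·| = 0.2245

0.2245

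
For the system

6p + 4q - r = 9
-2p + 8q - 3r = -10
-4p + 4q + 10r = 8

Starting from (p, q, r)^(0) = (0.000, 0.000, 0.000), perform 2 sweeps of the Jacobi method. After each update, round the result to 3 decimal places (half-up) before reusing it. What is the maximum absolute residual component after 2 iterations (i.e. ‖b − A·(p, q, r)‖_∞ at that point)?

Iteration 1:
  p = (9 - (4)·0.000 - (-1)·0.000) / (6) = 1.500
  q = (-10 - (-2)·0.000 - (-3)·0.000) / (8) = -1.250
  r = (8 - (-4)·0.000 - (4)·0.000) / (10) = 0.800
Iteration 2:
  p = (9 - (4)·-1.250 - (-1)·0.800) / (6) = 2.467
  q = (-10 - (-2)·1.500 - (-3)·0.800) / (8) = -0.575
  r = (8 - (-4)·1.500 - (4)·-1.250) / (10) = 1.900
Residual b − A·x = (-1.602, 5.234, 1.168); ∞-norm = 5.234

5.234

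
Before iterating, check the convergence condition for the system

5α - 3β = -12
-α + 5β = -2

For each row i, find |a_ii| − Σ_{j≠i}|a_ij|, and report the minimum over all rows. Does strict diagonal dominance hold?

row 1: |5| − (3) = 2
row 2: |5| − (1) = 4
minimum over rows = 2 → strictly diagonally dominant (convergence guaranteed)

2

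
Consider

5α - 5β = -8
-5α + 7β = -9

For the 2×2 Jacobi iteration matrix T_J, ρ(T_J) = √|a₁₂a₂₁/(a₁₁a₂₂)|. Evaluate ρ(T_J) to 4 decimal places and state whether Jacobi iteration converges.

0.8452

a₁₂a₂₁/(a₁₁a₂₂) = (-5)·(-5) / ((5)·(7)) = 0.714286
ρ = √|0.714286| = √0.714286 = 0.8452
ρ < 1, so Jacobi converges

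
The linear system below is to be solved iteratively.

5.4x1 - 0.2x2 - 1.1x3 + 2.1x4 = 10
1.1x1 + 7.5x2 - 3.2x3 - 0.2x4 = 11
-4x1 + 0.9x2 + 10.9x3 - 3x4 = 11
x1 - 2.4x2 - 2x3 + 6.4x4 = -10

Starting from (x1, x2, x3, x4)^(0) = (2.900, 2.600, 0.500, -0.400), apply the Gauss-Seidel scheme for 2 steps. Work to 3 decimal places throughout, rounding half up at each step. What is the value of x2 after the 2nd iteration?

1.746

Iteration 1:
  x1 = (10 - (-0.2)·2.600 - (-1.1)·0.500 - (2.1)·-0.400) / (5.4) = 2.206
  x2 = (11 - (1.1)·2.206 - (-3.2)·0.500 - (-0.2)·-0.400) / (7.5) = 1.346
  x3 = (11 - (-4)·2.206 - (0.9)·1.346 - (-3)·-0.400) / (10.9) = 1.597
  x4 = (-10 - (1)·2.206 - (-2.4)·1.346 - (-2)·1.597) / (6.4) = -0.903
Iteration 2:
  x1 = (10 - (-0.2)·1.346 - (-1.1)·1.597 - (2.1)·-0.903) / (5.4) = 2.578
  x2 = (11 - (1.1)·2.578 - (-3.2)·1.597 - (-0.2)·-0.903) / (7.5) = 1.746
  x3 = (11 - (-4)·2.578 - (0.9)·1.746 - (-3)·-0.903) / (10.9) = 1.563
  x4 = (-10 - (1)·2.578 - (-2.4)·1.746 - (-2)·1.563) / (6.4) = -0.822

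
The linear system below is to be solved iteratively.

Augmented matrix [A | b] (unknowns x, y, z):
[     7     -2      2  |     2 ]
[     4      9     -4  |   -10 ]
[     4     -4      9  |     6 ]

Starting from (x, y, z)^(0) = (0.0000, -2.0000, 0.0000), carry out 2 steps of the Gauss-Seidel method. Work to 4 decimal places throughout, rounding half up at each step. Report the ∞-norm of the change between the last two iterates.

Iteration 1:
  x = (2 - (-2)·-2.0000 - (2)·0.0000) / (7) = -0.2857
  y = (-10 - (4)·-0.2857 - (-4)·0.0000) / (9) = -0.9841
  z = (6 - (4)·-0.2857 - (-4)·-0.9841) / (9) = 0.3563
Iteration 2:
  x = (2 - (-2)·-0.9841 - (2)·0.3563) / (7) = -0.0973
  y = (-10 - (4)·-0.0973 - (-4)·0.3563) / (9) = -0.9095
  z = (6 - (4)·-0.0973 - (-4)·-0.9095) / (9) = 0.3057
Change: (0.1884, 0.0746, -0.0506) → max |·| = 0.1884

0.1884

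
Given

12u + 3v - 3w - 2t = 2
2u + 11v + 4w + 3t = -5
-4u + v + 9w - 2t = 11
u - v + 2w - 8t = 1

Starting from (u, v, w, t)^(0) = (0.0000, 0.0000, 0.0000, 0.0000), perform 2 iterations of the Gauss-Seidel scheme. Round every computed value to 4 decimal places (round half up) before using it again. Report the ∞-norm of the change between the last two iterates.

0.6634

Iteration 1:
  u = (2 - (3)·0.0000 - (-3)·0.0000 - (-2)·0.0000) / (12) = 0.1667
  v = (-5 - (2)·0.1667 - (4)·0.0000 - (3)·0.0000) / (11) = -0.4849
  w = (11 - (-4)·0.1667 - (1)·-0.4849 - (-2)·0.0000) / (9) = 1.3502
  t = (1 - (1)·0.1667 - (-1)·-0.4849 - (2)·1.3502) / (-8) = 0.2940
Iteration 2:
  u = (2 - (3)·-0.4849 - (-3)·1.3502 - (-2)·0.2940) / (12) = 0.6744
  v = (-5 - (2)·0.6744 - (4)·1.3502 - (3)·0.2940) / (11) = -1.1483
  w = (11 - (-4)·0.6744 - (1)·-1.1483 - (-2)·0.2940) / (9) = 1.7149
  t = (1 - (1)·0.6744 - (-1)·-1.1483 - (2)·1.7149) / (-8) = 0.5316
Change: (0.5077, -0.6634, 0.3647, 0.2376) → max |·| = 0.6634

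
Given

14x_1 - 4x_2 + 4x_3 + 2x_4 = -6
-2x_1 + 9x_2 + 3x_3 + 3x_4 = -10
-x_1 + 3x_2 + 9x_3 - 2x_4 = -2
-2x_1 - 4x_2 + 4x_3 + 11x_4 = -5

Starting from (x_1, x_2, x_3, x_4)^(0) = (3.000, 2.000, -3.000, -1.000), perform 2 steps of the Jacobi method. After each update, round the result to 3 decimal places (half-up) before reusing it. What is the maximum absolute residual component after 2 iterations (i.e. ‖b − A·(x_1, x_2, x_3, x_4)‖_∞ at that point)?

Iteration 1:
  x_1 = (-6 - (-4)·2.000 - (4)·-3.000 - (2)·-1.000) / (14) = 1.143
  x_2 = (-10 - (-2)·3.000 - (3)·-3.000 - (3)·-1.000) / (9) = 0.889
  x_3 = (-2 - (-1)·3.000 - (3)·2.000 - (-2)·-1.000) / (9) = -0.778
  x_4 = (-5 - (-2)·3.000 - (-4)·2.000 - (4)·-3.000) / (11) = 1.909
Iteration 2:
  x_1 = (-6 - (-4)·0.889 - (4)·-0.778 - (2)·1.909) / (14) = -0.225
  x_2 = (-10 - (-2)·1.143 - (3)·-0.778 - (3)·1.909) / (9) = -1.234
  x_3 = (-2 - (-1)·1.143 - (3)·0.889 - (-2)·1.909) / (9) = 0.033
  x_4 = (-5 - (-2)·1.143 - (-4)·0.889 - (4)·-0.778) / (11) = 0.359
Residual b − A·x = (-8.636, -0.520, 1.898, -14.467); ∞-norm = 14.467

14.467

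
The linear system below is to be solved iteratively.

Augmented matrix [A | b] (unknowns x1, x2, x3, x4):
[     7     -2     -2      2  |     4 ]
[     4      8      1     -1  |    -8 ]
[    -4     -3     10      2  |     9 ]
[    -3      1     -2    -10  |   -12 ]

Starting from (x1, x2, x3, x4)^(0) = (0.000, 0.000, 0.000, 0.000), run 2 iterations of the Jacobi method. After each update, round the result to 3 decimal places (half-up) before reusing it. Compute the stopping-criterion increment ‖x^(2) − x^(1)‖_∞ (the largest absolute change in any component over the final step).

Iteration 1:
  x1 = (4 - (-2)·0.000 - (-2)·0.000 - (2)·0.000) / (7) = 0.571
  x2 = (-8 - (4)·0.000 - (1)·0.000 - (-1)·0.000) / (8) = -1.000
  x3 = (9 - (-4)·0.000 - (-3)·0.000 - (2)·0.000) / (10) = 0.900
  x4 = (-12 - (-3)·0.000 - (1)·0.000 - (-2)·0.000) / (-10) = 1.200
Iteration 2:
  x1 = (4 - (-2)·-1.000 - (-2)·0.900 - (2)·1.200) / (7) = 0.200
  x2 = (-8 - (4)·0.571 - (1)·0.900 - (-1)·1.200) / (8) = -1.248
  x3 = (9 - (-4)·0.571 - (-3)·-1.000 - (2)·1.200) / (10) = 0.588
  x4 = (-12 - (-3)·0.571 - (1)·-1.000 - (-2)·0.900) / (-10) = 0.749
Change: (-0.371, -0.248, -0.312, -0.451) → max |·| = 0.451

0.451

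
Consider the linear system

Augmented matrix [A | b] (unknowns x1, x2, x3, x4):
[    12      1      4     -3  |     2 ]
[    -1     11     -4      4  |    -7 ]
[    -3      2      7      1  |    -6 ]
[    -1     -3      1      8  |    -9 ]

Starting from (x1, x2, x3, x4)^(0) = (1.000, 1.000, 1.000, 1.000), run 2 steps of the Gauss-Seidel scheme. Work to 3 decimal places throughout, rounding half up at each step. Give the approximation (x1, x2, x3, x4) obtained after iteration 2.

Iteration 1:
  x1 = (2 - (1)·1.000 - (4)·1.000 - (-3)·1.000) / (12) = 0.000
  x2 = (-7 - (-1)·0.000 - (-4)·1.000 - (4)·1.000) / (11) = -0.636
  x3 = (-6 - (-3)·0.000 - (2)·-0.636 - (1)·1.000) / (7) = -0.818
  x4 = (-9 - (-1)·0.000 - (-3)·-0.636 - (1)·-0.818) / (8) = -1.261
Iteration 2:
  x1 = (2 - (1)·-0.636 - (4)·-0.818 - (-3)·-1.261) / (12) = 0.177
  x2 = (-7 - (-1)·0.177 - (-4)·-0.818 - (4)·-1.261) / (11) = -0.459
  x3 = (-6 - (-3)·0.177 - (2)·-0.459 - (1)·-1.261) / (7) = -0.470
  x4 = (-9 - (-1)·0.177 - (-3)·-0.459 - (1)·-0.470) / (8) = -1.216

(0.177, -0.459, -0.470, -1.216)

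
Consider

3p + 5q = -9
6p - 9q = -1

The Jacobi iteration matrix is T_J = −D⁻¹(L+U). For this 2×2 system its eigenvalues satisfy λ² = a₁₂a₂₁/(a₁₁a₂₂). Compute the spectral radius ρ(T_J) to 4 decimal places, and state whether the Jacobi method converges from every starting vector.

a₁₂a₂₁/(a₁₁a₂₂) = (5)·(6) / ((3)·(-9)) = -1.111111
ρ = √|-1.111111| = √1.111111 = 1.0541
ρ > 1, so Jacobi diverges

1.0541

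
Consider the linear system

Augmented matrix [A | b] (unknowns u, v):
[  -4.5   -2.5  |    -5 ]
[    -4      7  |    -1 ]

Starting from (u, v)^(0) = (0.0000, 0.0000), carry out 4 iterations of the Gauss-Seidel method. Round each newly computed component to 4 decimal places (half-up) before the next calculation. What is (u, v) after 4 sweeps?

Iteration 1:
  u = (-5 - (-2.5)·0.0000) / (-4.5) = 1.1111
  v = (-1 - (-4)·1.1111) / (7) = 0.4921
Iteration 2:
  u = (-5 - (-2.5)·0.4921) / (-4.5) = 0.8377
  v = (-1 - (-4)·0.8377) / (7) = 0.3358
Iteration 3:
  u = (-5 - (-2.5)·0.3358) / (-4.5) = 0.9246
  v = (-1 - (-4)·0.9246) / (7) = 0.3855
Iteration 4:
  u = (-5 - (-2.5)·0.3855) / (-4.5) = 0.8969
  v = (-1 - (-4)·0.8969) / (7) = 0.3697

(0.8969, 0.3697)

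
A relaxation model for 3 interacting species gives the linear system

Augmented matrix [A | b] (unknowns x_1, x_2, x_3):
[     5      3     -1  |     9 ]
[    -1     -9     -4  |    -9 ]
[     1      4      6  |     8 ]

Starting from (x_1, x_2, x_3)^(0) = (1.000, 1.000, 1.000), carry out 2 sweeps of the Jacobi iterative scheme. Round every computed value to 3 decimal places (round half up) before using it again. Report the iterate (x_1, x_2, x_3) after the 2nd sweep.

Iteration 1:
  x_1 = (9 - (3)·1.000 - (-1)·1.000) / (5) = 1.400
  x_2 = (-9 - (-1)·1.000 - (-4)·1.000) / (-9) = 0.444
  x_3 = (8 - (1)·1.000 - (4)·1.000) / (6) = 0.500
Iteration 2:
  x_1 = (9 - (3)·0.444 - (-1)·0.500) / (5) = 1.634
  x_2 = (-9 - (-1)·1.400 - (-4)·0.500) / (-9) = 0.622
  x_3 = (8 - (1)·1.400 - (4)·0.444) / (6) = 0.804

(1.634, 0.622, 0.804)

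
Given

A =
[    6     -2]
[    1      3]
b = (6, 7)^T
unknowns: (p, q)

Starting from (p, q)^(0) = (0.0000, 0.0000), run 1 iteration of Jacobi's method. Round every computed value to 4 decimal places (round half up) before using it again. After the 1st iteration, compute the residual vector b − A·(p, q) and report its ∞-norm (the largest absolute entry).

Iteration 1:
  p = (6 - (-2)·0.0000) / (6) = 1.0000
  q = (7 - (1)·0.0000) / (3) = 2.3333
Residual b − A·x = (4.6666, -0.9999); ∞-norm = 4.6666

4.6666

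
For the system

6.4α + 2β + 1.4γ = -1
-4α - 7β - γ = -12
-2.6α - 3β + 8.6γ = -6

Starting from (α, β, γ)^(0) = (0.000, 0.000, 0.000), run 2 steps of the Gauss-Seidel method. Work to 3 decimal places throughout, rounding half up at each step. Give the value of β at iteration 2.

Iteration 1:
  α = (-1 - (2)·0.000 - (1.4)·0.000) / (6.4) = -0.156
  β = (-12 - (-4)·-0.156 - (-1)·0.000) / (-7) = 1.803
  γ = (-6 - (-2.6)·-0.156 - (-3)·1.803) / (8.6) = -0.116
Iteration 2:
  α = (-1 - (2)·1.803 - (1.4)·-0.116) / (6.4) = -0.694
  β = (-12 - (-4)·-0.694 - (-1)·-0.116) / (-7) = 2.127
  γ = (-6 - (-2.6)·-0.694 - (-3)·2.127) / (8.6) = -0.166

2.127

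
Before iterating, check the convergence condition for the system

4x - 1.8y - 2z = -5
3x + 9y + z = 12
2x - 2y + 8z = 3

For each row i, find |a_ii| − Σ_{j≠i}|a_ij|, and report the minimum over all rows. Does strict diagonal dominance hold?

0.2

row 1: |4| − (1.8+2) = 0.2
row 2: |9| − (3+1) = 5
row 3: |8| − (2+2) = 4
minimum over rows = 0.2 → strictly diagonally dominant (convergence guaranteed)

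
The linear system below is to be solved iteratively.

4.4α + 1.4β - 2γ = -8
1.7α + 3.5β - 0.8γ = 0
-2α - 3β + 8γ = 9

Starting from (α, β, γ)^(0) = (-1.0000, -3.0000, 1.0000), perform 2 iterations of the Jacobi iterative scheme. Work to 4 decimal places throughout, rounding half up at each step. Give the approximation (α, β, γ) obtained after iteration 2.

Iteration 1:
  α = (-8 - (1.4)·-3.0000 - (-2)·1.0000) / (4.4) = -0.4091
  β = (0 - (1.7)·-1.0000 - (-0.8)·1.0000) / (3.5) = 0.7143
  γ = (9 - (-2)·-1.0000 - (-3)·-3.0000) / (8) = -0.2500
Iteration 2:
  α = (-8 - (1.4)·0.7143 - (-2)·-0.2500) / (4.4) = -2.1591
  β = (0 - (1.7)·-0.4091 - (-0.8)·-0.2500) / (3.5) = 0.1416
  γ = (9 - (-2)·-0.4091 - (-3)·0.7143) / (8) = 1.2906

(-2.1591, 0.1416, 1.2906)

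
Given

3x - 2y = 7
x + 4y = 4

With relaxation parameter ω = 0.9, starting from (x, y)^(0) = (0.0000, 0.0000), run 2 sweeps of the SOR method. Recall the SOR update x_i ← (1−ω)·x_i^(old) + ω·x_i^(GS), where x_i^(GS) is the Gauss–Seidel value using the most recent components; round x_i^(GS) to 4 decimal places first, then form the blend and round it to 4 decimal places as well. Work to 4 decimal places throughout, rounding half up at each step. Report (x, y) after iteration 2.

(2.5665, 0.3653)

Iteration 1:
  x: GS value = (7 - (-2)·0.0000) / (3) = 2.3333;  x ← (1−ω)·0.0000 + ω·2.3333 = 2.1000
  y: GS value = (4 - (1)·2.1000) / (4) = 0.4750;  y ← (1−ω)·0.0000 + ω·0.4750 = 0.4275
Iteration 2:
  x: GS value = (7 - (-2)·0.4275) / (3) = 2.6183;  x ← (1−ω)·2.1000 + ω·2.6183 = 2.5665
  y: GS value = (4 - (1)·2.5665) / (4) = 0.3584;  y ← (1−ω)·0.4275 + ω·0.3584 = 0.3653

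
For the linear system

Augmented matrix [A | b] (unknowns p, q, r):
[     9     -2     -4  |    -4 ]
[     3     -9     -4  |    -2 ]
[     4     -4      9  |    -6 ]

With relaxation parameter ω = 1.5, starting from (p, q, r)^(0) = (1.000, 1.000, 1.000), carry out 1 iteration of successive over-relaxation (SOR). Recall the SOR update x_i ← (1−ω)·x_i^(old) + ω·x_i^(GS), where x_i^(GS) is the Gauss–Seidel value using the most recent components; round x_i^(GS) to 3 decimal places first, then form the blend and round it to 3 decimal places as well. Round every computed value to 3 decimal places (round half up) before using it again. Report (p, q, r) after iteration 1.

(-0.167, -0.917, -2.000)

Iteration 1:
  p: GS value = (-4 - (-2)·1.000 - (-4)·1.000) / (9) = 0.222;  p ← (1−ω)·1.000 + ω·0.222 = -0.167
  q: GS value = (-2 - (3)·-0.167 - (-4)·1.000) / (-9) = -0.278;  q ← (1−ω)·1.000 + ω·-0.278 = -0.917
  r: GS value = (-6 - (4)·-0.167 - (-4)·-0.917) / (9) = -1.000;  r ← (1−ω)·1.000 + ω·-1.000 = -2.000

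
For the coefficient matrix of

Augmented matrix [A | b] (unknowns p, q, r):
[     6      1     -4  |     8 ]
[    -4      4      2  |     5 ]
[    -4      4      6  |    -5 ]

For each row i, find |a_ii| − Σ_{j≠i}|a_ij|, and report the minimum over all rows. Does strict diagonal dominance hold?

row 1: |6| − (1+4) = 1
row 2: |4| − (4+2) = -2
row 3: |6| − (4+4) = -2
minimum over rows = -2 → not strictly diagonally dominant

-2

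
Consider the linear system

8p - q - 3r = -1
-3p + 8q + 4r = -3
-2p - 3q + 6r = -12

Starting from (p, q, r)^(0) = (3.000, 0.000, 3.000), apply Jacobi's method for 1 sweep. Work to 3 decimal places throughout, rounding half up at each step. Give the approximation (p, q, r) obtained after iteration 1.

Iteration 1:
  p = (-1 - (-1)·0.000 - (-3)·3.000) / (8) = 1.000
  q = (-3 - (-3)·3.000 - (4)·3.000) / (8) = -0.750
  r = (-12 - (-2)·3.000 - (-3)·0.000) / (6) = -1.000

(1.000, -0.750, -1.000)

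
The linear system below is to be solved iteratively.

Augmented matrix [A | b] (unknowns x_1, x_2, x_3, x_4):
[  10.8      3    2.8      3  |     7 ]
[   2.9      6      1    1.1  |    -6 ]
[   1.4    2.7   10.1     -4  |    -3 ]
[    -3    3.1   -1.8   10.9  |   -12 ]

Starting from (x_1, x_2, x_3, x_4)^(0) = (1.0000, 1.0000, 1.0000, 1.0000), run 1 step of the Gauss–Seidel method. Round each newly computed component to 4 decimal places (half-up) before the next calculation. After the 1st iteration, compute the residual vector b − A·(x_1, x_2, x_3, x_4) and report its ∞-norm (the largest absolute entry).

Iteration 1:
  x_1 = (7 - (3)·1.0000 - (2.8)·1.0000 - (3)·1.0000) / (10.8) = -0.1667
  x_2 = (-6 - (2.9)·-0.1667 - (1)·1.0000 - (1.1)·1.0000) / (6) = -1.2694
  x_3 = (-3 - (1.4)·-0.1667 - (2.7)·-1.2694 - (-4)·1.0000) / (10.1) = 0.4615
  x_4 = (-12 - (-3)·-0.1667 - (3.1)·-1.2694 - (-1.8)·0.4615) / (10.9) = -0.7096
Residual b − A·x = (13.4452, 2.4189, -6.8388, 0.0004); ∞-norm = 13.4452

13.4452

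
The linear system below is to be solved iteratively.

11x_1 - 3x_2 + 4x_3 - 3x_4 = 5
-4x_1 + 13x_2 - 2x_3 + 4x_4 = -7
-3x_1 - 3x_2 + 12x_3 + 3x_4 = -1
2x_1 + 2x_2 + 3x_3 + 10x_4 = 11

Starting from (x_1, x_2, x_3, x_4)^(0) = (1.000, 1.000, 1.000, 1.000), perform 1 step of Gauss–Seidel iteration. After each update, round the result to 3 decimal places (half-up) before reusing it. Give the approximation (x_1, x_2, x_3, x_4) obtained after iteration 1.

(0.636, -0.497, -0.299, 1.162)

Iteration 1:
  x_1 = (5 - (-3)·1.000 - (4)·1.000 - (-3)·1.000) / (11) = 0.636
  x_2 = (-7 - (-4)·0.636 - (-2)·1.000 - (4)·1.000) / (13) = -0.497
  x_3 = (-1 - (-3)·0.636 - (-3)·-0.497 - (3)·1.000) / (12) = -0.299
  x_4 = (11 - (2)·0.636 - (2)·-0.497 - (3)·-0.299) / (10) = 1.162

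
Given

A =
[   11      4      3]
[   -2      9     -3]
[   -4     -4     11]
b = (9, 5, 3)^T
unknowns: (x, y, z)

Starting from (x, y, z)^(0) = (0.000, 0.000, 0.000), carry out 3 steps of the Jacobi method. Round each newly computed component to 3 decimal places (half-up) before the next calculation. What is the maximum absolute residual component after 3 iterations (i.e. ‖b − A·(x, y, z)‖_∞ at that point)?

Iteration 1:
  x = (9 - (4)·0.000 - (3)·0.000) / (11) = 0.818
  y = (5 - (-2)·0.000 - (-3)·0.000) / (9) = 0.556
  z = (3 - (-4)·0.000 - (-4)·0.000) / (11) = 0.273
Iteration 2:
  x = (9 - (4)·0.556 - (3)·0.273) / (11) = 0.542
  y = (5 - (-2)·0.818 - (-3)·0.273) / (9) = 0.828
  z = (3 - (-4)·0.818 - (-4)·0.556) / (11) = 0.772
Iteration 3:
  x = (9 - (4)·0.828 - (3)·0.772) / (11) = 0.307
  y = (5 - (-2)·0.542 - (-3)·0.772) / (9) = 0.933
  z = (3 - (-4)·0.542 - (-4)·0.828) / (11) = 0.771
Residual b − A·x = (-0.422, -0.470, -0.521); ∞-norm = 0.521

0.521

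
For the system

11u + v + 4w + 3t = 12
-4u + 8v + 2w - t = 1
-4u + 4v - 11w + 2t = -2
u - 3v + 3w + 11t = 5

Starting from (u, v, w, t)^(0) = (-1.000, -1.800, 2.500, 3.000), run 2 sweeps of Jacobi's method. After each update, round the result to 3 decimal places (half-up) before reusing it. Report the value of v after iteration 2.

Iteration 1:
  u = (12 - (1)·-1.800 - (4)·2.500 - (3)·3.000) / (11) = -0.473
  v = (1 - (-4)·-1.000 - (2)·2.500 - (-1)·3.000) / (8) = -0.625
  w = (-2 - (-4)·-1.000 - (4)·-1.800 - (2)·3.000) / (-11) = 0.436
  t = (5 - (1)·-1.000 - (-3)·-1.800 - (3)·2.500) / (11) = -0.627
Iteration 2:
  u = (12 - (1)·-0.625 - (4)·0.436 - (3)·-0.627) / (11) = 1.160
  v = (1 - (-4)·-0.473 - (2)·0.436 - (-1)·-0.627) / (8) = -0.299
  w = (-2 - (-4)·-0.473 - (4)·-0.625 - (2)·-0.627) / (-11) = 0.013
  t = (5 - (1)·-0.473 - (-3)·-0.625 - (3)·0.436) / (11) = 0.208

-0.299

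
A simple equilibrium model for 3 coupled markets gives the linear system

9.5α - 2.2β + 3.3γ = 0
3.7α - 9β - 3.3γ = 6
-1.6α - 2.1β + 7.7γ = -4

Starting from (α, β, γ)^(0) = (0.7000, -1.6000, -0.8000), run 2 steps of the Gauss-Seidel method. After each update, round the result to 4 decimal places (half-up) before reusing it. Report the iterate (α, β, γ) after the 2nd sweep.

Iteration 1:
  α = (0 - (-2.2)·-1.6000 - (3.3)·-0.8000) / (9.5) = -0.0926
  β = (6 - (3.7)·-0.0926 - (-3.3)·-0.8000) / (-9) = -0.4114
  γ = (-4 - (-1.6)·-0.0926 - (-2.1)·-0.4114) / (7.7) = -0.6509
Iteration 2:
  α = (0 - (-2.2)·-0.4114 - (3.3)·-0.6509) / (9.5) = 0.1308
  β = (6 - (3.7)·0.1308 - (-3.3)·-0.6509) / (-9) = -0.3742
  γ = (-4 - (-1.6)·0.1308 - (-2.1)·-0.3742) / (7.7) = -0.5944

(0.1308, -0.3742, -0.5944)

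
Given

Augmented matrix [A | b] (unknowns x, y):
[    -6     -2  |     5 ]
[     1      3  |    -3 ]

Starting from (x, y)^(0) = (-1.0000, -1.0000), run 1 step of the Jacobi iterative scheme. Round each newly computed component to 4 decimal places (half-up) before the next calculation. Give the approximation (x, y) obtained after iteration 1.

Iteration 1:
  x = (5 - (-2)·-1.0000) / (-6) = -0.5000
  y = (-3 - (1)·-1.0000) / (3) = -0.6667

(-0.5000, -0.6667)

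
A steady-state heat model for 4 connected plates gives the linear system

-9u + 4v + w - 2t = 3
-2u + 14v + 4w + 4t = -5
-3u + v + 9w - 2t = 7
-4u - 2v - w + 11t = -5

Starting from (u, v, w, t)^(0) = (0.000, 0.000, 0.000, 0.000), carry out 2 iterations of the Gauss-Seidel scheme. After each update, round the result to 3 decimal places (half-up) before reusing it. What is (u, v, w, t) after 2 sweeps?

Iteration 1:
  u = (3 - (4)·0.000 - (1)·0.000 - (-2)·0.000) / (-9) = -0.333
  v = (-5 - (-2)·-0.333 - (4)·0.000 - (4)·0.000) / (14) = -0.405
  w = (7 - (-3)·-0.333 - (1)·-0.405 - (-2)·0.000) / (9) = 0.712
  t = (-5 - (-4)·-0.333 - (-2)·-0.405 - (-1)·0.712) / (11) = -0.585
Iteration 2:
  u = (3 - (4)·-0.405 - (1)·0.712 - (-2)·-0.585) / (-9) = -0.304
  v = (-5 - (-2)·-0.304 - (4)·0.712 - (4)·-0.585) / (14) = -0.437
  w = (7 - (-3)·-0.304 - (1)·-0.437 - (-2)·-0.585) / (9) = 0.595
  t = (-5 - (-4)·-0.304 - (-2)·-0.437 - (-1)·0.595) / (11) = -0.590

(-0.304, -0.437, 0.595, -0.590)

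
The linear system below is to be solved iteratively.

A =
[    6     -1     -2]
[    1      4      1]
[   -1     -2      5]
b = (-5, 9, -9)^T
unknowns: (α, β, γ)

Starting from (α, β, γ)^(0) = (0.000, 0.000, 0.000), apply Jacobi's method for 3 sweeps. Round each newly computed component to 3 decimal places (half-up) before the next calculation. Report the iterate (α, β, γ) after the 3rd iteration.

(-0.704, 2.781, -0.848)

Iteration 1:
  α = (-5 - (-1)·0.000 - (-2)·0.000) / (6) = -0.833
  β = (9 - (1)·0.000 - (1)·0.000) / (4) = 2.250
  γ = (-9 - (-1)·0.000 - (-2)·0.000) / (5) = -1.800
Iteration 2:
  α = (-5 - (-1)·2.250 - (-2)·-1.800) / (6) = -1.058
  β = (9 - (1)·-0.833 - (1)·-1.800) / (4) = 2.908
  γ = (-9 - (-1)·-0.833 - (-2)·2.250) / (5) = -1.067
Iteration 3:
  α = (-5 - (-1)·2.908 - (-2)·-1.067) / (6) = -0.704
  β = (9 - (1)·-1.058 - (1)·-1.067) / (4) = 2.781
  γ = (-9 - (-1)·-1.058 - (-2)·2.908) / (5) = -0.848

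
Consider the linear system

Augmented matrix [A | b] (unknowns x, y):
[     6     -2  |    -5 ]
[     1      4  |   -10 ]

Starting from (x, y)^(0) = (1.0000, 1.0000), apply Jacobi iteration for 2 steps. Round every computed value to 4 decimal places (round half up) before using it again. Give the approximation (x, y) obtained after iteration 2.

(-1.7500, -2.3750)

Iteration 1:
  x = (-5 - (-2)·1.0000) / (6) = -0.5000
  y = (-10 - (1)·1.0000) / (4) = -2.7500
Iteration 2:
  x = (-5 - (-2)·-2.7500) / (6) = -1.7500
  y = (-10 - (1)·-0.5000) / (4) = -2.3750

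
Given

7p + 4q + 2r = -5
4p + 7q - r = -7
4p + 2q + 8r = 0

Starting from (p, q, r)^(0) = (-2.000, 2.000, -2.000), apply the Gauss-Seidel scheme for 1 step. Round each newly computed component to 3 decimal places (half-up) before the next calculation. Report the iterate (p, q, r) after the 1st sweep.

Iteration 1:
  p = (-5 - (4)·2.000 - (2)·-2.000) / (7) = -1.286
  q = (-7 - (4)·-1.286 - (-1)·-2.000) / (7) = -0.551
  r = (0 - (4)·-1.286 - (2)·-0.551) / (8) = 0.781

(-1.286, -0.551, 0.781)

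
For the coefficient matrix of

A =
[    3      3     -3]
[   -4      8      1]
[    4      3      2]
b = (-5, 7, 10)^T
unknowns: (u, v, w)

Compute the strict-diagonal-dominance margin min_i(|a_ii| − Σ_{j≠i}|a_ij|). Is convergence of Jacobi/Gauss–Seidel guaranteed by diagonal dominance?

-5

row 1: |3| − (3+3) = -3
row 2: |8| − (4+1) = 3
row 3: |2| − (4+3) = -5
minimum over rows = -5 → not strictly diagonally dominant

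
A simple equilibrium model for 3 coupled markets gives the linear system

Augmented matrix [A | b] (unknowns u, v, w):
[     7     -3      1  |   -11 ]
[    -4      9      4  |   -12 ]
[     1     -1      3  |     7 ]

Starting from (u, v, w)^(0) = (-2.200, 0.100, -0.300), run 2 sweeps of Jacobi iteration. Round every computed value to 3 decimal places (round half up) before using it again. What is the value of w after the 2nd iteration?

Iteration 1:
  u = (-11 - (-3)·0.100 - (1)·-0.300) / (7) = -1.486
  v = (-12 - (-4)·-2.200 - (4)·-0.300) / (9) = -2.178
  w = (7 - (1)·-2.200 - (-1)·0.100) / (3) = 3.100
Iteration 2:
  u = (-11 - (-3)·-2.178 - (1)·3.100) / (7) = -2.948
  v = (-12 - (-4)·-1.486 - (4)·3.100) / (9) = -3.372
  w = (7 - (1)·-1.486 - (-1)·-2.178) / (3) = 2.103

2.103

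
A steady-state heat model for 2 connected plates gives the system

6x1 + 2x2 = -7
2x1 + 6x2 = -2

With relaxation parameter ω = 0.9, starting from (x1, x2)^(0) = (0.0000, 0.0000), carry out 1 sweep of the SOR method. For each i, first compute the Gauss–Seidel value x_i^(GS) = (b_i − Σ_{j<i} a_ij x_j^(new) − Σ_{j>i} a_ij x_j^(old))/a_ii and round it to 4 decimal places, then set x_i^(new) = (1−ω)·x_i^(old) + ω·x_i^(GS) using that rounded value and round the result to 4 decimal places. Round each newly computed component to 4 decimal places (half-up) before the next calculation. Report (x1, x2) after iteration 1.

Iteration 1:
  x1: GS value = (-7 - (2)·0.0000) / (6) = -1.1667;  x1 ← (1−ω)·0.0000 + ω·-1.1667 = -1.0500
  x2: GS value = (-2 - (2)·-1.0500) / (6) = 0.0167;  x2 ← (1−ω)·0.0000 + ω·0.0167 = 0.0150

(-1.0500, 0.0150)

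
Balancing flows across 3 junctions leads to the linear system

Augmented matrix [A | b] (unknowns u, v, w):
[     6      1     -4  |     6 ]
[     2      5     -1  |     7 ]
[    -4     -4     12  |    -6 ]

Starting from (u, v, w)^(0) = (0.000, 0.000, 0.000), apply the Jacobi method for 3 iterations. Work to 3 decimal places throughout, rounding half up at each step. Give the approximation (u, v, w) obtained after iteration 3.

Iteration 1:
  u = (6 - (1)·0.000 - (-4)·0.000) / (6) = 1.000
  v = (7 - (2)·0.000 - (-1)·0.000) / (5) = 1.400
  w = (-6 - (-4)·0.000 - (-4)·0.000) / (12) = -0.500
Iteration 2:
  u = (6 - (1)·1.400 - (-4)·-0.500) / (6) = 0.433
  v = (7 - (2)·1.000 - (-1)·-0.500) / (5) = 0.900
  w = (-6 - (-4)·1.000 - (-4)·1.400) / (12) = 0.300
Iteration 3:
  u = (6 - (1)·0.900 - (-4)·0.300) / (6) = 1.050
  v = (7 - (2)·0.433 - (-1)·0.300) / (5) = 1.287
  w = (-6 - (-4)·0.433 - (-4)·0.900) / (12) = -0.056

(1.050, 1.287, -0.056)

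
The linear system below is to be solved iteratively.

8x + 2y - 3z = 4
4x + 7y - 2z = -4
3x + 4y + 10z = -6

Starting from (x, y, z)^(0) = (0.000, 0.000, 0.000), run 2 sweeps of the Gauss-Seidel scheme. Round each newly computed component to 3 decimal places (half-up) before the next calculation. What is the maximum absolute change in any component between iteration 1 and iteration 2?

0.152

Iteration 1:
  x = (4 - (2)·0.000 - (-3)·0.000) / (8) = 0.500
  y = (-4 - (4)·0.500 - (-2)·0.000) / (7) = -0.857
  z = (-6 - (3)·0.500 - (4)·-0.857) / (10) = -0.407
Iteration 2:
  x = (4 - (2)·-0.857 - (-3)·-0.407) / (8) = 0.562
  y = (-4 - (4)·0.562 - (-2)·-0.407) / (7) = -1.009
  z = (-6 - (3)·0.562 - (4)·-1.009) / (10) = -0.365
Change: (0.062, -0.152, 0.042) → max |·| = 0.152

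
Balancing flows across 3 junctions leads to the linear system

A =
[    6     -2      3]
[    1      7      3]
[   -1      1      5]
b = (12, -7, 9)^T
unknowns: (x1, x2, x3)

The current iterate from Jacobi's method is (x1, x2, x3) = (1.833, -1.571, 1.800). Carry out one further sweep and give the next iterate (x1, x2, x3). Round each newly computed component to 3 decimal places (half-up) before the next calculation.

One sweep:
  x1 = (12 - (-2)·-1.571 - (3)·1.800) / (6) = 0.576
  x2 = (-7 - (1)·1.833 - (3)·1.800) / (7) = -2.033
  x3 = (9 - (-1)·1.833 - (1)·-1.571) / (5) = 2.481

(0.576, -2.033, 2.481)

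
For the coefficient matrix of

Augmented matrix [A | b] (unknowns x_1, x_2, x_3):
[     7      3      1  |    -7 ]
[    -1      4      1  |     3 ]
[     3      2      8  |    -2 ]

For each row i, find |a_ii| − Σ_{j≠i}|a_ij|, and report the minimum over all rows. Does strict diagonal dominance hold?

row 1: |7| − (3+1) = 3
row 2: |4| − (1+1) = 2
row 3: |8| − (3+2) = 3
minimum over rows = 2 → strictly diagonally dominant (convergence guaranteed)

2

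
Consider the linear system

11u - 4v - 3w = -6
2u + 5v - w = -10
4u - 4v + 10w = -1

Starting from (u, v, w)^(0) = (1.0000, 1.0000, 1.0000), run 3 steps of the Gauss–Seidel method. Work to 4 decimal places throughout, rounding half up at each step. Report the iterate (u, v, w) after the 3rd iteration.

(-1.1679, -1.5643, -0.2586)

Iteration 1:
  u = (-6 - (-4)·1.0000 - (-3)·1.0000) / (11) = 0.0909
  v = (-10 - (2)·0.0909 - (-1)·1.0000) / (5) = -1.8364
  w = (-1 - (4)·0.0909 - (-4)·-1.8364) / (10) = -0.8709
Iteration 2:
  u = (-6 - (-4)·-1.8364 - (-3)·-0.8709) / (11) = -1.4508
  v = (-10 - (2)·-1.4508 - (-1)·-0.8709) / (5) = -1.5939
  w = (-1 - (4)·-1.4508 - (-4)·-1.5939) / (10) = -0.1572
Iteration 3:
  u = (-6 - (-4)·-1.5939 - (-3)·-0.1572) / (11) = -1.1679
  v = (-10 - (2)·-1.1679 - (-1)·-0.1572) / (5) = -1.5643
  w = (-1 - (4)·-1.1679 - (-4)·-1.5643) / (10) = -0.2586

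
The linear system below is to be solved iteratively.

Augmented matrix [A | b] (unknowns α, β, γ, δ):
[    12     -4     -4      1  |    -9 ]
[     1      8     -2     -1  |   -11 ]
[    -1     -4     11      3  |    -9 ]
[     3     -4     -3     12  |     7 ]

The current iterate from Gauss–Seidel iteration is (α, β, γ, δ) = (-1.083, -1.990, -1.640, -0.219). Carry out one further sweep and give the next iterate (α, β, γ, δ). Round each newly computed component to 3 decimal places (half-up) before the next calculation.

One sweep:
  α = (-9 - (-4)·-1.990 - (-4)·-1.640 - (1)·-0.219) / (12) = -1.942
  β = (-11 - (1)·-1.942 - (-2)·-1.640 - (-1)·-0.219) / (8) = -1.570
  γ = (-9 - (-1)·-1.942 - (-4)·-1.570 - (3)·-0.219) / (11) = -1.506
  δ = (7 - (3)·-1.942 - (-4)·-1.570 - (-3)·-1.506) / (12) = 0.169

(-1.942, -1.570, -1.506, 0.169)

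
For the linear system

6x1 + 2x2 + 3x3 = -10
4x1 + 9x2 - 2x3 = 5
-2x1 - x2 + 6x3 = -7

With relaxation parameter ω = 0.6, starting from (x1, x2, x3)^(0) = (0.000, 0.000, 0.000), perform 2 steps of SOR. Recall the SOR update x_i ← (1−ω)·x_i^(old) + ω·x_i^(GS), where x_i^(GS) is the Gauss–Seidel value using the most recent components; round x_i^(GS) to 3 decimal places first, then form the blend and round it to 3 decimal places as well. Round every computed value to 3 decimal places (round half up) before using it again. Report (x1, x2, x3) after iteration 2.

Iteration 1:
  x1: GS value = (-10 - (2)·0.000 - (3)·0.000) / (6) = -1.667;  x1 ← (1−ω)·0.000 + ω·-1.667 = -1.000
  x2: GS value = (5 - (4)·-1.000 - (-2)·0.000) / (9) = 1.000;  x2 ← (1−ω)·0.000 + ω·1.000 = 0.600
  x3: GS value = (-7 - (-2)·-1.000 - (-1)·0.600) / (6) = -1.400;  x3 ← (1−ω)·0.000 + ω·-1.400 = -0.840
Iteration 2:
  x1: GS value = (-10 - (2)·0.600 - (3)·-0.840) / (6) = -1.447;  x1 ← (1−ω)·-1.000 + ω·-1.447 = -1.268
  x2: GS value = (5 - (4)·-1.268 - (-2)·-0.840) / (9) = 0.932;  x2 ← (1−ω)·0.600 + ω·0.932 = 0.799
  x3: GS value = (-7 - (-2)·-1.268 - (-1)·0.799) / (6) = -1.456;  x3 ← (1−ω)·-0.840 + ω·-1.456 = -1.210

(-1.268, 0.799, -1.210)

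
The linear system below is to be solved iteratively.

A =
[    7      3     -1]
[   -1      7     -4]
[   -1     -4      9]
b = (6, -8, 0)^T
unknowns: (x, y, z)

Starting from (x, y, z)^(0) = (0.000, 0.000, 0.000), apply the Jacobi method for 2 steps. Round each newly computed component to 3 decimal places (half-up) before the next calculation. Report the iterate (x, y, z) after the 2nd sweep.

Iteration 1:
  x = (6 - (3)·0.000 - (-1)·0.000) / (7) = 0.857
  y = (-8 - (-1)·0.000 - (-4)·0.000) / (7) = -1.143
  z = (0 - (-1)·0.000 - (-4)·0.000) / (9) = 0.000
Iteration 2:
  x = (6 - (3)·-1.143 - (-1)·0.000) / (7) = 1.347
  y = (-8 - (-1)·0.857 - (-4)·0.000) / (7) = -1.020
  z = (0 - (-1)·0.857 - (-4)·-1.143) / (9) = -0.413

(1.347, -1.020, -0.413)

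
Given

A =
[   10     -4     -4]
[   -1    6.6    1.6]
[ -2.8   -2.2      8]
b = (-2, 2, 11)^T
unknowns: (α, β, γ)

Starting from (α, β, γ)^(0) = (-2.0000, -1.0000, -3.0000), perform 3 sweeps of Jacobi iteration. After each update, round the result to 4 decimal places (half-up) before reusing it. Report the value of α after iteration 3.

0.1513

Iteration 1:
  α = (-2 - (-4)·-1.0000 - (-4)·-3.0000) / (10) = -1.8000
  β = (2 - (-1)·-2.0000 - (1.6)·-3.0000) / (6.6) = 0.7273
  γ = (11 - (-2.8)·-2.0000 - (-2.2)·-1.0000) / (8) = 0.4000
Iteration 2:
  α = (-2 - (-4)·0.7273 - (-4)·0.4000) / (10) = 0.2509
  β = (2 - (-1)·-1.8000 - (1.6)·0.4000) / (6.6) = -0.0667
  γ = (11 - (-2.8)·-1.8000 - (-2.2)·0.7273) / (8) = 0.9450
Iteration 3:
  α = (-2 - (-4)·-0.0667 - (-4)·0.9450) / (10) = 0.1513
  β = (2 - (-1)·0.2509 - (1.6)·0.9450) / (6.6) = 0.1120
  γ = (11 - (-2.8)·0.2509 - (-2.2)·-0.0667) / (8) = 1.4445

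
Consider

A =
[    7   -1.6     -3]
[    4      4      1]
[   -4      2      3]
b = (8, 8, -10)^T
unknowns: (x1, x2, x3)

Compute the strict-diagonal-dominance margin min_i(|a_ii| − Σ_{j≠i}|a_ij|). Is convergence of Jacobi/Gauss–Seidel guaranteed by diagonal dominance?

-3

row 1: |7| − (1.6+3) = 2.4
row 2: |4| − (4+1) = -1
row 3: |3| − (4+2) = -3
minimum over rows = -3 → not strictly diagonally dominant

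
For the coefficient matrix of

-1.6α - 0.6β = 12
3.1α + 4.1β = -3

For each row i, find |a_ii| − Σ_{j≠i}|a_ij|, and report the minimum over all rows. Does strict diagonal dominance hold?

1

row 1: |-1.6| − (0.6) = 1
row 2: |4.1| − (3.1) = 1
minimum over rows = 1 → strictly diagonally dominant (convergence guaranteed)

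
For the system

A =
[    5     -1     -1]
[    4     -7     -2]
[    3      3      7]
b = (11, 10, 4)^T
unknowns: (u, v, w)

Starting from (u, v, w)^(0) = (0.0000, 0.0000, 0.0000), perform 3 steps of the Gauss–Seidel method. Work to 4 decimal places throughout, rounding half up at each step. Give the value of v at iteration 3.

Iteration 1:
  u = (11 - (-1)·0.0000 - (-1)·0.0000) / (5) = 2.2000
  v = (10 - (4)·2.2000 - (-2)·0.0000) / (-7) = -0.1714
  w = (4 - (3)·2.2000 - (3)·-0.1714) / (7) = -0.2980
Iteration 2:
  u = (11 - (-1)·-0.1714 - (-1)·-0.2980) / (5) = 2.1061
  v = (10 - (4)·2.1061 - (-2)·-0.2980) / (-7) = -0.1399
  w = (4 - (3)·2.1061 - (3)·-0.1399) / (7) = -0.2712
Iteration 3:
  u = (11 - (-1)·-0.1399 - (-1)·-0.2712) / (5) = 2.1178
  v = (10 - (4)·2.1178 - (-2)·-0.2712) / (-7) = -0.1409
  w = (4 - (3)·2.1178 - (3)·-0.1409) / (7) = -0.2758

-0.1409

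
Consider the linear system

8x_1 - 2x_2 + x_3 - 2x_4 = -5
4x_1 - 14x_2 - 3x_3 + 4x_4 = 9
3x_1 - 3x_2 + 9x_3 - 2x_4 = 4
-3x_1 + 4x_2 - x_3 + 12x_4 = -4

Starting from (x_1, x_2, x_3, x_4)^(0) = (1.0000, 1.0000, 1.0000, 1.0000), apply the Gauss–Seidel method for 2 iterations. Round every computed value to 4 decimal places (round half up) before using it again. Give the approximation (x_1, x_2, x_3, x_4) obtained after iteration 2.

(-0.8869, -1.0502, 0.3596, -0.1750)

Iteration 1:
  x_1 = (-5 - (-2)·1.0000 - (1)·1.0000 - (-2)·1.0000) / (8) = -0.2500
  x_2 = (9 - (4)·-0.2500 - (-3)·1.0000 - (4)·1.0000) / (-14) = -0.6429
  x_3 = (4 - (3)·-0.2500 - (-3)·-0.6429 - (-2)·1.0000) / (9) = 0.5357
  x_4 = (-4 - (-3)·-0.2500 - (4)·-0.6429 - (-1)·0.5357) / (12) = -0.1369
Iteration 2:
  x_1 = (-5 - (-2)·-0.6429 - (1)·0.5357 - (-2)·-0.1369) / (8) = -0.8869
  x_2 = (9 - (4)·-0.8869 - (-3)·0.5357 - (4)·-0.1369) / (-14) = -1.0502
  x_3 = (4 - (3)·-0.8869 - (-3)·-1.0502 - (-2)·-0.1369) / (9) = 0.3596
  x_4 = (-4 - (-3)·-0.8869 - (4)·-1.0502 - (-1)·0.3596) / (12) = -0.1750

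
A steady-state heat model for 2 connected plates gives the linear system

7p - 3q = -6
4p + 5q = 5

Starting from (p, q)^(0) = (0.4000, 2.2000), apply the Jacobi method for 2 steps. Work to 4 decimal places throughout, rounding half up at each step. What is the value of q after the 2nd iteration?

0.9314

Iteration 1:
  p = (-6 - (-3)·2.2000) / (7) = 0.0857
  q = (5 - (4)·0.4000) / (5) = 0.6800
Iteration 2:
  p = (-6 - (-3)·0.6800) / (7) = -0.5657
  q = (5 - (4)·0.0857) / (5) = 0.9314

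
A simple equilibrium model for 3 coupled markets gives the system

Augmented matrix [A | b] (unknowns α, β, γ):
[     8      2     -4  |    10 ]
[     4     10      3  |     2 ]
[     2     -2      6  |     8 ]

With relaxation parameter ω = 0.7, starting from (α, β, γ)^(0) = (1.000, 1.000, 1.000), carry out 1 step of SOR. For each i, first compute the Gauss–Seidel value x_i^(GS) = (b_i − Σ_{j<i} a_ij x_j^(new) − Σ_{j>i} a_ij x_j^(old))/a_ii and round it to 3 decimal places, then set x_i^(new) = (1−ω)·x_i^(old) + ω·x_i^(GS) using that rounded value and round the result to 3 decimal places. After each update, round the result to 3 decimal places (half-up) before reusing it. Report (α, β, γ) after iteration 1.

Iteration 1:
  α: GS value = (10 - (2)·1.000 - (-4)·1.000) / (8) = 1.500;  α ← (1−ω)·1.000 + ω·1.500 = 1.350
  β: GS value = (2 - (4)·1.350 - (3)·1.000) / (10) = -0.640;  β ← (1−ω)·1.000 + ω·-0.640 = -0.148
  γ: GS value = (8 - (2)·1.350 - (-2)·-0.148) / (6) = 0.834;  γ ← (1−ω)·1.000 + ω·0.834 = 0.884

(1.350, -0.148, 0.884)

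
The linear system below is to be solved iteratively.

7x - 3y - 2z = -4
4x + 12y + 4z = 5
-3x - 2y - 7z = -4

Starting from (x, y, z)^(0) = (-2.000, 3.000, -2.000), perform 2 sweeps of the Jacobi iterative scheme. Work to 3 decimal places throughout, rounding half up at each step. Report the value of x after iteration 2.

0.342

Iteration 1:
  x = (-4 - (-3)·3.000 - (-2)·-2.000) / (7) = 0.143
  y = (5 - (4)·-2.000 - (4)·-2.000) / (12) = 1.750
  z = (-4 - (-3)·-2.000 - (-2)·3.000) / (-7) = 0.571
Iteration 2:
  x = (-4 - (-3)·1.750 - (-2)·0.571) / (7) = 0.342
  y = (5 - (4)·0.143 - (4)·0.571) / (12) = 0.179
  z = (-4 - (-3)·0.143 - (-2)·1.750) / (-7) = 0.010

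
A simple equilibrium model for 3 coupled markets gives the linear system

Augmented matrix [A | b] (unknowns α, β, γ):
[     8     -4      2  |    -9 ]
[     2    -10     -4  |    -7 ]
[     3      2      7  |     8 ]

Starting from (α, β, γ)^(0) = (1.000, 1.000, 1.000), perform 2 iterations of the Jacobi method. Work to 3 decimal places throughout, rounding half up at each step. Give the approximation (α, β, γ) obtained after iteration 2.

Iteration 1:
  α = (-9 - (-4)·1.000 - (2)·1.000) / (8) = -0.875
  β = (-7 - (2)·1.000 - (-4)·1.000) / (-10) = 0.500
  γ = (8 - (3)·1.000 - (2)·1.000) / (7) = 0.429
Iteration 2:
  α = (-9 - (-4)·0.500 - (2)·0.429) / (8) = -0.982
  β = (-7 - (2)·-0.875 - (-4)·0.429) / (-10) = 0.353
  γ = (8 - (3)·-0.875 - (2)·0.500) / (7) = 1.375

(-0.982, 0.353, 1.375)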